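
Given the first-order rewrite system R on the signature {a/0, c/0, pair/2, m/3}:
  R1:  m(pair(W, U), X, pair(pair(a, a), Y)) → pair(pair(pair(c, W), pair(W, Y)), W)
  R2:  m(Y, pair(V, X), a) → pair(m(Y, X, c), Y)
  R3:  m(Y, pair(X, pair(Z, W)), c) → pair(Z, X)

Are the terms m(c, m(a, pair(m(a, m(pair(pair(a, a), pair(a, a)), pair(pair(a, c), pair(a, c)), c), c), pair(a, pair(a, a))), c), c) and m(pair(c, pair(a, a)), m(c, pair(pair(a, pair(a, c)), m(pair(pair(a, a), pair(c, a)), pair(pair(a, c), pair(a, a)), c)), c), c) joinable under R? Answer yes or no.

Reduce t₁ = m(c, m(a, pair(m(a, m(pair(pair(a, a), pair(a, a)), pair(pair(a, c), pair(a, c)), c), c), pair(a, pair(a, a))), c), c):
1. m(c, m(a, pair(m(a, m(pair(pair(a, a), pair(a, a)), pair(pair(a, c), pair(a, c)), c), c), pair(a, pair(a, a))), c), c)  →  m(c, pair(a, m(a, m(pair(pair(a, a), pair(a, a)), pair(pair(a, c), pair(a, c)), c), c)), c)   [R3 at 2]
2. m(c, pair(a, m(a, m(pair(pair(a, a), pair(a, a)), pair(pair(a, c), pair(a, c)), c), c)), c)  →  m(c, pair(a, m(a, pair(a, pair(a, c)), c)), c)   [R3 at 2.2.2]
3. m(c, pair(a, m(a, pair(a, pair(a, c)), c)), c)  →  m(c, pair(a, pair(a, a)), c)   [R3 at 2.2]
4. m(c, pair(a, pair(a, a)), c)  →  pair(a, a)   [R3 at ε]

Reduce t₂ = m(pair(c, pair(a, a)), m(c, pair(pair(a, pair(a, c)), m(pair(pair(a, a), pair(c, a)), pair(pair(a, c), pair(a, a)), c)), c), c):
1. m(pair(c, pair(a, a)), m(c, pair(pair(a, pair(a, c)), m(pair(pair(a, a), pair(c, a)), pair(pair(a, c), pair(a, a)), c)), c), c)  →  m(pair(c, pair(a, a)), m(c, pair(pair(a, pair(a, c)), pair(a, pair(a, c))), c), c)   [R3 at 2.2.2]
2. m(pair(c, pair(a, a)), m(c, pair(pair(a, pair(a, c)), pair(a, pair(a, c))), c), c)  →  m(pair(c, pair(a, a)), pair(a, pair(a, pair(a, c))), c)   [R3 at 2]
3. m(pair(c, pair(a, a)), pair(a, pair(a, pair(a, c))), c)  →  pair(a, a)   [R3 at ε]

yes — NF(t₁) = pair(a, a), NF(t₂) = pair(a, a)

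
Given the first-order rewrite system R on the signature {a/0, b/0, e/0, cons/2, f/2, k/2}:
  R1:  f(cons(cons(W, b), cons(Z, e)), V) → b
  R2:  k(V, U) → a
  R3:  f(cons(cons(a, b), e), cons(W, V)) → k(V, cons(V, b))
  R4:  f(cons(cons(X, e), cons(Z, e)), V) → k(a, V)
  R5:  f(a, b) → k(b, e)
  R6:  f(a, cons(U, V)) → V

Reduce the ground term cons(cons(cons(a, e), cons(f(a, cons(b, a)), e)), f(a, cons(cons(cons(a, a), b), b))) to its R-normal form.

1. cons(cons(cons(a, e), cons(f(a, cons(b, a)), e)), f(a, cons(cons(cons(a, a), b), b)))  →  cons(cons(cons(a, e), cons(a, e)), f(a, cons(cons(cons(a, a), b), b)))   [R6 at 1.2.1]
2. cons(cons(cons(a, e), cons(a, e)), f(a, cons(cons(cons(a, a), b), b)))  →  cons(cons(cons(a, e), cons(a, e)), b)   [R6 at 2]

cons(cons(cons(a, e), cons(a, e)), b)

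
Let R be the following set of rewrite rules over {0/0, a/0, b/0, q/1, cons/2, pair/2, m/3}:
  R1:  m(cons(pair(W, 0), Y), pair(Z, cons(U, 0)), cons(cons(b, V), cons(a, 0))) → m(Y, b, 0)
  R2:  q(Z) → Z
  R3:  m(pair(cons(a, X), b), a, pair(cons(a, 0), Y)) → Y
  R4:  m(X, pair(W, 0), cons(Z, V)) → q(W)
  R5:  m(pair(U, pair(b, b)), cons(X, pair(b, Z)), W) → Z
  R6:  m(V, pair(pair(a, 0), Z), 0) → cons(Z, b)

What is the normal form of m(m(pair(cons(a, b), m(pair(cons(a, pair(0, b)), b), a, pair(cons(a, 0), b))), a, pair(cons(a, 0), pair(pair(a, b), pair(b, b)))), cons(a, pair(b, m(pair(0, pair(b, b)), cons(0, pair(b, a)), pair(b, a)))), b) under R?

1. m(m(pair(cons(a, b), m(pair(cons(a, pair(0, b)), b), a, pair(cons(a, 0), b))), a, pair(cons(a, 0), pair(pair(a, b), pair(b, b)))), cons(a, pair(b, m(pair(0, pair(b, b)), cons(0, pair(b, a)), pair(b, a)))), b)  →  m(m(pair(cons(a, b), b), a, pair(cons(a, 0), pair(pair(a, b), pair(b, b)))), cons(a, pair(b, m(pair(0, pair(b, b)), cons(0, pair(b, a)), pair(b, a)))), b)   [R3 at 1.1.2]
2. m(m(pair(cons(a, b), b), a, pair(cons(a, 0), pair(pair(a, b), pair(b, b)))), cons(a, pair(b, m(pair(0, pair(b, b)), cons(0, pair(b, a)), pair(b, a)))), b)  →  m(pair(pair(a, b), pair(b, b)), cons(a, pair(b, m(pair(0, pair(b, b)), cons(0, pair(b, a)), pair(b, a)))), b)   [R3 at 1]
3. m(pair(pair(a, b), pair(b, b)), cons(a, pair(b, m(pair(0, pair(b, b)), cons(0, pair(b, a)), pair(b, a)))), b)  →  m(pair(0, pair(b, b)), cons(0, pair(b, a)), pair(b, a))   [R5 at ε]
4. m(pair(0, pair(b, b)), cons(0, pair(b, a)), pair(b, a))  →  a   [R5 at ε]

a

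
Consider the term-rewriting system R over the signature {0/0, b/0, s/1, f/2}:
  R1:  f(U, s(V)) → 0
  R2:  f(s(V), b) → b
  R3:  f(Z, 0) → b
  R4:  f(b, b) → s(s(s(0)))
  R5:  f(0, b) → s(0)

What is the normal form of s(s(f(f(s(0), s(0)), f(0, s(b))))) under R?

1. s(s(f(f(s(0), s(0)), f(0, s(b)))))  →  s(s(f(0, f(0, s(b)))))   [R1 at 1.1.1]
2. s(s(f(0, f(0, s(b)))))  →  s(s(f(0, 0)))   [R1 at 1.1.2]
3. s(s(f(0, 0)))  →  s(s(b))   [R3 at 1.1]

s(s(b))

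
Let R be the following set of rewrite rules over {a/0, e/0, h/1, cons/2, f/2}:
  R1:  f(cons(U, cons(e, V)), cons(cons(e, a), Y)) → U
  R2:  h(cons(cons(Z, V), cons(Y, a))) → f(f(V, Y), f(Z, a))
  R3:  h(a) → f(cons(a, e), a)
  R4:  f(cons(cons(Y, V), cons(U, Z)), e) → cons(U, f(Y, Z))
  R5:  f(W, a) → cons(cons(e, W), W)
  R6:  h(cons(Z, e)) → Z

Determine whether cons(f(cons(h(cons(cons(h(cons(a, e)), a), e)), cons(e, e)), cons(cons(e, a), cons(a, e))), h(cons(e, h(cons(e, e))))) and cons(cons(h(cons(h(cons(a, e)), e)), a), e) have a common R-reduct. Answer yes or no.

yes — NF(t₁) = cons(cons(a, a), e), NF(t₂) = cons(cons(a, a), e)

Reduce t₁ = cons(f(cons(h(cons(cons(h(cons(a, e)), a), e)), cons(e, e)), cons(cons(e, a), cons(a, e))), h(cons(e, h(cons(e, e))))):
1. cons(f(cons(h(cons(cons(h(cons(a, e)), a), e)), cons(e, e)), cons(cons(e, a), cons(a, e))), h(cons(e, h(cons(e, e)))))  →  cons(h(cons(cons(h(cons(a, e)), a), e)), h(cons(e, h(cons(e, e)))))   [R1 at 1]
2. cons(h(cons(cons(h(cons(a, e)), a), e)), h(cons(e, h(cons(e, e)))))  →  cons(cons(h(cons(a, e)), a), h(cons(e, h(cons(e, e)))))   [R6 at 1]
3. cons(cons(h(cons(a, e)), a), h(cons(e, h(cons(e, e)))))  →  cons(cons(a, a), h(cons(e, h(cons(e, e)))))   [R6 at 1.1]
4. cons(cons(a, a), h(cons(e, h(cons(e, e)))))  →  cons(cons(a, a), h(cons(e, e)))   [R6 at 2.1.2]
5. cons(cons(a, a), h(cons(e, e)))  →  cons(cons(a, a), e)   [R6 at 2]

Reduce t₂ = cons(cons(h(cons(h(cons(a, e)), e)), a), e):
1. cons(cons(h(cons(h(cons(a, e)), e)), a), e)  →  cons(cons(h(cons(a, e)), a), e)   [R6 at 1.1]
2. cons(cons(h(cons(a, e)), a), e)  →  cons(cons(a, a), e)   [R6 at 1.1]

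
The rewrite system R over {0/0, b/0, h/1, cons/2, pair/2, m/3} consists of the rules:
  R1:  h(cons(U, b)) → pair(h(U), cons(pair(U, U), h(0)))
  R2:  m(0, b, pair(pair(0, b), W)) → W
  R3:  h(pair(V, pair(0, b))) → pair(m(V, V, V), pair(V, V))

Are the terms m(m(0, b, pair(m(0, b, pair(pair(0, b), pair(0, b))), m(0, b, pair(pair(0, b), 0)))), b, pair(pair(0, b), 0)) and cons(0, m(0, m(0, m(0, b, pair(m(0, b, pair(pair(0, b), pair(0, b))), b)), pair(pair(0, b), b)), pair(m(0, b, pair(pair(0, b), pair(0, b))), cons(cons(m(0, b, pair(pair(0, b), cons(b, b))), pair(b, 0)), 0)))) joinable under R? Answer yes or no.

Reduce t₁ = m(m(0, b, pair(m(0, b, pair(pair(0, b), pair(0, b))), m(0, b, pair(pair(0, b), 0)))), b, pair(pair(0, b), 0)):
1. m(m(0, b, pair(m(0, b, pair(pair(0, b), pair(0, b))), m(0, b, pair(pair(0, b), 0)))), b, pair(pair(0, b), 0))  →  m(m(0, b, pair(pair(0, b), m(0, b, pair(pair(0, b), 0)))), b, pair(pair(0, b), 0))   [R2 at 1.3.1]
2. m(m(0, b, pair(pair(0, b), m(0, b, pair(pair(0, b), 0)))), b, pair(pair(0, b), 0))  →  m(m(0, b, pair(pair(0, b), 0)), b, pair(pair(0, b), 0))   [R2 at 1]
3. m(m(0, b, pair(pair(0, b), 0)), b, pair(pair(0, b), 0))  →  m(0, b, pair(pair(0, b), 0))   [R2 at 1]
4. m(0, b, pair(pair(0, b), 0))  →  0   [R2 at ε]

Reduce t₂ = cons(0, m(0, m(0, m(0, b, pair(m(0, b, pair(pair(0, b), pair(0, b))), b)), pair(pair(0, b), b)), pair(m(0, b, pair(pair(0, b), pair(0, b))), cons(cons(m(0, b, pair(pair(0, b), cons(b, b))), pair(b, 0)), 0)))):
1. cons(0, m(0, m(0, m(0, b, pair(m(0, b, pair(pair(0, b), pair(0, b))), b)), pair(pair(0, b), b)), pair(m(0, b, pair(pair(0, b), pair(0, b))), cons(cons(m(0, b, pair(pair(0, b), cons(b, b))), pair(b, 0)), 0))))  →  cons(0, m(0, m(0, m(0, b, pair(pair(0, b), b)), pair(pair(0, b), b)), pair(m(0, b, pair(pair(0, b), pair(0, b))), cons(cons(m(0, b, pair(pair(0, b), cons(b, b))), pair(b, 0)), 0))))   [R2 at 2.2.2.3.1]
2. cons(0, m(0, m(0, m(0, b, pair(pair(0, b), b)), pair(pair(0, b), b)), pair(m(0, b, pair(pair(0, b), pair(0, b))), cons(cons(m(0, b, pair(pair(0, b), cons(b, b))), pair(b, 0)), 0))))  →  cons(0, m(0, m(0, b, pair(pair(0, b), b)), pair(m(0, b, pair(pair(0, b), pair(0, b))), cons(cons(m(0, b, pair(pair(0, b), cons(b, b))), pair(b, 0)), 0))))   [R2 at 2.2.2]
3. cons(0, m(0, m(0, b, pair(pair(0, b), b)), pair(m(0, b, pair(pair(0, b), pair(0, b))), cons(cons(m(0, b, pair(pair(0, b), cons(b, b))), pair(b, 0)), 0))))  →  cons(0, m(0, b, pair(m(0, b, pair(pair(0, b), pair(0, b))), cons(cons(m(0, b, pair(pair(0, b), cons(b, b))), pair(b, 0)), 0))))   [R2 at 2.2]
4. cons(0, m(0, b, pair(m(0, b, pair(pair(0, b), pair(0, b))), cons(cons(m(0, b, pair(pair(0, b), cons(b, b))), pair(b, 0)), 0))))  →  cons(0, m(0, b, pair(pair(0, b), cons(cons(m(0, b, pair(pair(0, b), cons(b, b))), pair(b, 0)), 0))))   [R2 at 2.3.1]
5. cons(0, m(0, b, pair(pair(0, b), cons(cons(m(0, b, pair(pair(0, b), cons(b, b))), pair(b, 0)), 0))))  →  cons(0, cons(cons(m(0, b, pair(pair(0, b), cons(b, b))), pair(b, 0)), 0))   [R2 at 2]
6. cons(0, cons(cons(m(0, b, pair(pair(0, b), cons(b, b))), pair(b, 0)), 0))  →  cons(0, cons(cons(cons(b, b), pair(b, 0)), 0))   [R2 at 2.1.1]

no — NF(t₁) = 0, NF(t₂) = cons(0, cons(cons(cons(b, b), pair(b, 0)), 0))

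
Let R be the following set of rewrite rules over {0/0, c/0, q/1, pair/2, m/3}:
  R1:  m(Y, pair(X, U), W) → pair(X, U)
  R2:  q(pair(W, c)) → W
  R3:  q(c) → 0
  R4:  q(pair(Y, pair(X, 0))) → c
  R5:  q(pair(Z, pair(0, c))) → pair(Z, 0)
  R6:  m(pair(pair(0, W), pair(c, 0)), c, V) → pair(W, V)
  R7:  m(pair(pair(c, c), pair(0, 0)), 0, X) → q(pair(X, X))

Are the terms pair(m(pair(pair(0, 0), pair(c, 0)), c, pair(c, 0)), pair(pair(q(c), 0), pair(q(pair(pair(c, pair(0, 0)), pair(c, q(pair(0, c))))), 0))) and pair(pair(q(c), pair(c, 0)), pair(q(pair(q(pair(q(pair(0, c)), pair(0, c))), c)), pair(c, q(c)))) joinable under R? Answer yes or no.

Reduce t₁ = pair(m(pair(pair(0, 0), pair(c, 0)), c, pair(c, 0)), pair(pair(q(c), 0), pair(q(pair(pair(c, pair(0, 0)), pair(c, q(pair(0, c))))), 0))):
1. pair(m(pair(pair(0, 0), pair(c, 0)), c, pair(c, 0)), pair(pair(q(c), 0), pair(q(pair(pair(c, pair(0, 0)), pair(c, q(pair(0, c))))), 0)))  →  pair(pair(0, pair(c, 0)), pair(pair(q(c), 0), pair(q(pair(pair(c, pair(0, 0)), pair(c, q(pair(0, c))))), 0)))   [R6 at 1]
2. pair(pair(0, pair(c, 0)), pair(pair(q(c), 0), pair(q(pair(pair(c, pair(0, 0)), pair(c, q(pair(0, c))))), 0)))  →  pair(pair(0, pair(c, 0)), pair(pair(0, 0), pair(q(pair(pair(c, pair(0, 0)), pair(c, q(pair(0, c))))), 0)))   [R3 at 2.1.1]
3. pair(pair(0, pair(c, 0)), pair(pair(0, 0), pair(q(pair(pair(c, pair(0, 0)), pair(c, q(pair(0, c))))), 0)))  →  pair(pair(0, pair(c, 0)), pair(pair(0, 0), pair(q(pair(pair(c, pair(0, 0)), pair(c, 0))), 0)))   [R2 at 2.2.1.1.2.2]
4. pair(pair(0, pair(c, 0)), pair(pair(0, 0), pair(q(pair(pair(c, pair(0, 0)), pair(c, 0))), 0)))  →  pair(pair(0, pair(c, 0)), pair(pair(0, 0), pair(c, 0)))   [R4 at 2.2.1]

Reduce t₂ = pair(pair(q(c), pair(c, 0)), pair(q(pair(q(pair(q(pair(0, c)), pair(0, c))), c)), pair(c, q(c)))):
1. pair(pair(q(c), pair(c, 0)), pair(q(pair(q(pair(q(pair(0, c)), pair(0, c))), c)), pair(c, q(c))))  →  pair(pair(0, pair(c, 0)), pair(q(pair(q(pair(q(pair(0, c)), pair(0, c))), c)), pair(c, q(c))))   [R3 at 1.1]
2. pair(pair(0, pair(c, 0)), pair(q(pair(q(pair(q(pair(0, c)), pair(0, c))), c)), pair(c, q(c))))  →  pair(pair(0, pair(c, 0)), pair(q(pair(q(pair(0, c)), pair(0, c))), pair(c, q(c))))   [R2 at 2.1]
3. pair(pair(0, pair(c, 0)), pair(q(pair(q(pair(0, c)), pair(0, c))), pair(c, q(c))))  →  pair(pair(0, pair(c, 0)), pair(pair(q(pair(0, c)), 0), pair(c, q(c))))   [R5 at 2.1]
4. pair(pair(0, pair(c, 0)), pair(pair(q(pair(0, c)), 0), pair(c, q(c))))  →  pair(pair(0, pair(c, 0)), pair(pair(0, 0), pair(c, q(c))))   [R2 at 2.1.1]
5. pair(pair(0, pair(c, 0)), pair(pair(0, 0), pair(c, q(c))))  →  pair(pair(0, pair(c, 0)), pair(pair(0, 0), pair(c, 0)))   [R3 at 2.2.2]

yes — NF(t₁) = pair(pair(0, pair(c, 0)), pair(pair(0, 0), pair(c, 0))), NF(t₂) = pair(pair(0, pair(c, 0)), pair(pair(0, 0), pair(c, 0)))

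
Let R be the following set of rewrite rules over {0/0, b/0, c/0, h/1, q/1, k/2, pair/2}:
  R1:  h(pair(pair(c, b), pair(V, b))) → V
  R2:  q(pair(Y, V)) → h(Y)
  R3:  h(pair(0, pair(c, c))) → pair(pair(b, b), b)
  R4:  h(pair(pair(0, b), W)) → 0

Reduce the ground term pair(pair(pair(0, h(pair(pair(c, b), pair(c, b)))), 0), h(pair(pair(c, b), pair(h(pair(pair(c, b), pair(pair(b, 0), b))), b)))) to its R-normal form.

pair(pair(pair(0, c), 0), pair(b, 0))

1. pair(pair(pair(0, h(pair(pair(c, b), pair(c, b)))), 0), h(pair(pair(c, b), pair(h(pair(pair(c, b), pair(pair(b, 0), b))), b))))  →  pair(pair(pair(0, c), 0), h(pair(pair(c, b), pair(h(pair(pair(c, b), pair(pair(b, 0), b))), b))))   [R1 at 1.1.2]
2. pair(pair(pair(0, c), 0), h(pair(pair(c, b), pair(h(pair(pair(c, b), pair(pair(b, 0), b))), b))))  →  pair(pair(pair(0, c), 0), h(pair(pair(c, b), pair(pair(b, 0), b))))   [R1 at 2]
3. pair(pair(pair(0, c), 0), h(pair(pair(c, b), pair(pair(b, 0), b))))  →  pair(pair(pair(0, c), 0), pair(b, 0))   [R1 at 2]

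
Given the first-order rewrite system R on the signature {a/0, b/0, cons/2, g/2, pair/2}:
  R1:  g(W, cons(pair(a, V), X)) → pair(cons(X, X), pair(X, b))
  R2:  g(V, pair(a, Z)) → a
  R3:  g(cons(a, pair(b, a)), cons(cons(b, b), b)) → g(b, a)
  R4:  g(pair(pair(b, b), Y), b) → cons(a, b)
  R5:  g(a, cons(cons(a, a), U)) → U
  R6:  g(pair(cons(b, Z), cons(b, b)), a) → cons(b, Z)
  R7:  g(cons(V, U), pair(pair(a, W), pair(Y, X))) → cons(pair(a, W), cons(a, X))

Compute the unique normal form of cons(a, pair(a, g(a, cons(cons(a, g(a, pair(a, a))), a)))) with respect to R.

cons(a, pair(a, a))

1. cons(a, pair(a, g(a, cons(cons(a, g(a, pair(a, a))), a))))  →  cons(a, pair(a, g(a, cons(cons(a, a), a))))   [R2 at 2.2.2.1.2]
2. cons(a, pair(a, g(a, cons(cons(a, a), a))))  →  cons(a, pair(a, a))   [R5 at 2.2]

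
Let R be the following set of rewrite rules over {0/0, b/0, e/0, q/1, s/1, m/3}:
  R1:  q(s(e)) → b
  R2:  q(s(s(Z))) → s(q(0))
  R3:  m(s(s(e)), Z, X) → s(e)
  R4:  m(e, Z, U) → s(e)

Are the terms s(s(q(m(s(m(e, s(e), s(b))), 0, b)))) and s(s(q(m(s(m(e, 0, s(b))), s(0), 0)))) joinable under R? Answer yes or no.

yes — NF(t₁) = s(s(b)), NF(t₂) = s(s(b))

Reduce t₁ = s(s(q(m(s(m(e, s(e), s(b))), 0, b)))):
1. s(s(q(m(s(m(e, s(e), s(b))), 0, b))))  →  s(s(q(m(s(s(e)), 0, b))))   [R4 at 1.1.1.1.1]
2. s(s(q(m(s(s(e)), 0, b))))  →  s(s(q(s(e))))   [R3 at 1.1.1]
3. s(s(q(s(e))))  →  s(s(b))   [R1 at 1.1]

Reduce t₂ = s(s(q(m(s(m(e, 0, s(b))), s(0), 0)))):
1. s(s(q(m(s(m(e, 0, s(b))), s(0), 0))))  →  s(s(q(m(s(s(e)), s(0), 0))))   [R4 at 1.1.1.1.1]
2. s(s(q(m(s(s(e)), s(0), 0))))  →  s(s(q(s(e))))   [R3 at 1.1.1]
3. s(s(q(s(e))))  →  s(s(b))   [R1 at 1.1]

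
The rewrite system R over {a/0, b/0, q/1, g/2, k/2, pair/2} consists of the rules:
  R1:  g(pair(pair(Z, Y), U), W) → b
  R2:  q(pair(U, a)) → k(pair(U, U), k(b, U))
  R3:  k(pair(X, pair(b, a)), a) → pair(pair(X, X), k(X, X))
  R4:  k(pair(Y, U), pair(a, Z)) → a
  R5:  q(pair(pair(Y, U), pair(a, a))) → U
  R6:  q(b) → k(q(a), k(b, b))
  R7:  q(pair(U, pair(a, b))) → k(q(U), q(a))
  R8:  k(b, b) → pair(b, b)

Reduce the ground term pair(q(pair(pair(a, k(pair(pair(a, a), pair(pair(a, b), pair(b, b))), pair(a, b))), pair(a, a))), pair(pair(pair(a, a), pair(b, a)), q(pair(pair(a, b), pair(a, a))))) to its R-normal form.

pair(a, pair(pair(pair(a, a), pair(b, a)), b))

1. pair(q(pair(pair(a, k(pair(pair(a, a), pair(pair(a, b), pair(b, b))), pair(a, b))), pair(a, a))), pair(pair(pair(a, a), pair(b, a)), q(pair(pair(a, b), pair(a, a)))))  →  pair(k(pair(pair(a, a), pair(pair(a, b), pair(b, b))), pair(a, b)), pair(pair(pair(a, a), pair(b, a)), q(pair(pair(a, b), pair(a, a)))))   [R5 at 1]
2. pair(k(pair(pair(a, a), pair(pair(a, b), pair(b, b))), pair(a, b)), pair(pair(pair(a, a), pair(b, a)), q(pair(pair(a, b), pair(a, a)))))  →  pair(a, pair(pair(pair(a, a), pair(b, a)), q(pair(pair(a, b), pair(a, a)))))   [R4 at 1]
3. pair(a, pair(pair(pair(a, a), pair(b, a)), q(pair(pair(a, b), pair(a, a)))))  →  pair(a, pair(pair(pair(a, a), pair(b, a)), b))   [R5 at 2.2]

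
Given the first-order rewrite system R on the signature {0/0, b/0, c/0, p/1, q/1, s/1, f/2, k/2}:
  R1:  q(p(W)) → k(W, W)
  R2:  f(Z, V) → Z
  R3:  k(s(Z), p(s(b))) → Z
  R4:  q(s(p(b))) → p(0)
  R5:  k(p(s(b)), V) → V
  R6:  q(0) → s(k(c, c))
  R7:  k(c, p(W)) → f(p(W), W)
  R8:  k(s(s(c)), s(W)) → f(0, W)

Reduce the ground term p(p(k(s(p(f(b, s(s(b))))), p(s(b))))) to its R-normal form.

1. p(p(k(s(p(f(b, s(s(b))))), p(s(b)))))  →  p(p(p(f(b, s(s(b))))))   [R3 at 1.1]
2. p(p(p(f(b, s(s(b))))))  →  p(p(p(b)))   [R2 at 1.1.1]

p(p(p(b)))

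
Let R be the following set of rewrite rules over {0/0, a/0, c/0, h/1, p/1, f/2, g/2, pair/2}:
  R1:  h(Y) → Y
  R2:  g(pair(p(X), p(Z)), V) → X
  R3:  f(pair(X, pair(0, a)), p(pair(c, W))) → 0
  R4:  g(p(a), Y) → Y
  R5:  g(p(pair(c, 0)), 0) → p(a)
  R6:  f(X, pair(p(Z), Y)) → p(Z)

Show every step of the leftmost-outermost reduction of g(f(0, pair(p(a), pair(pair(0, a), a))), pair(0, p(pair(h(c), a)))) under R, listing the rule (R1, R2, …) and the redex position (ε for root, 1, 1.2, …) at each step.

pair(0, p(pair(c, a)))

1. g(f(0, pair(p(a), pair(pair(0, a), a))), pair(0, p(pair(h(c), a))))  →  g(p(a), pair(0, p(pair(h(c), a))))   [R6 at 1]
2. g(p(a), pair(0, p(pair(h(c), a))))  →  pair(0, p(pair(h(c), a)))   [R4 at ε]
3. pair(0, p(pair(h(c), a)))  →  pair(0, p(pair(c, a)))   [R1 at 2.1.1]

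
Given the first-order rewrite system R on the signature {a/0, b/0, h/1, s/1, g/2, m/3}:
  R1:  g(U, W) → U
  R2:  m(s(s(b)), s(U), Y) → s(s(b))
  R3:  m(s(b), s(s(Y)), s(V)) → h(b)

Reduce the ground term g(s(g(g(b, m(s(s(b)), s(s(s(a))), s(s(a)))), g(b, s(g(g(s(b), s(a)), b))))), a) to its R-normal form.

s(b)

1. g(s(g(g(b, m(s(s(b)), s(s(s(a))), s(s(a)))), g(b, s(g(g(s(b), s(a)), b))))), a)  →  s(g(g(b, m(s(s(b)), s(s(s(a))), s(s(a)))), g(b, s(g(g(s(b), s(a)), b)))))   [R1 at ε]
2. s(g(g(b, m(s(s(b)), s(s(s(a))), s(s(a)))), g(b, s(g(g(s(b), s(a)), b)))))  →  s(g(b, m(s(s(b)), s(s(s(a))), s(s(a)))))   [R1 at 1]
3. s(g(b, m(s(s(b)), s(s(s(a))), s(s(a)))))  →  s(b)   [R1 at 1]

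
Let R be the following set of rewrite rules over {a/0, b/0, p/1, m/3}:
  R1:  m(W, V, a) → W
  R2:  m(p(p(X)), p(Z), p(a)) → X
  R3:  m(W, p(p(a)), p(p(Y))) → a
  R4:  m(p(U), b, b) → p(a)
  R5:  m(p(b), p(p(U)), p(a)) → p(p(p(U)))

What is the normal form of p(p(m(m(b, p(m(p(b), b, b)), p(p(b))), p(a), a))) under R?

p(p(a))

1. p(p(m(m(b, p(m(p(b), b, b)), p(p(b))), p(a), a)))  →  p(p(m(b, p(m(p(b), b, b)), p(p(b)))))   [R1 at 1.1]
2. p(p(m(b, p(m(p(b), b, b)), p(p(b)))))  →  p(p(m(b, p(p(a)), p(p(b)))))   [R4 at 1.1.2.1]
3. p(p(m(b, p(p(a)), p(p(b)))))  →  p(p(a))   [R3 at 1.1]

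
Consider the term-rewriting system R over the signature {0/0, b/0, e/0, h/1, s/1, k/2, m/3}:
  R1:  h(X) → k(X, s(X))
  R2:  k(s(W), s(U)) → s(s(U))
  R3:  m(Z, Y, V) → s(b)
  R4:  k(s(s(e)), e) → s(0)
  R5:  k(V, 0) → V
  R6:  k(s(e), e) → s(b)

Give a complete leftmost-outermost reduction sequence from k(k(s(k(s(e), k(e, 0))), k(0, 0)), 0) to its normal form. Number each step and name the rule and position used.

1. k(k(s(k(s(e), k(e, 0))), k(0, 0)), 0)  →  k(s(k(s(e), k(e, 0))), k(0, 0))   [R5 at ε]
2. k(s(k(s(e), k(e, 0))), k(0, 0))  →  k(s(k(s(e), e)), k(0, 0))   [R5 at 1.1.2]
3. k(s(k(s(e), e)), k(0, 0))  →  k(s(s(b)), k(0, 0))   [R6 at 1.1]
4. k(s(s(b)), k(0, 0))  →  k(s(s(b)), 0)   [R5 at 2]
5. k(s(s(b)), 0)  →  s(s(b))   [R5 at ε]

s(s(b))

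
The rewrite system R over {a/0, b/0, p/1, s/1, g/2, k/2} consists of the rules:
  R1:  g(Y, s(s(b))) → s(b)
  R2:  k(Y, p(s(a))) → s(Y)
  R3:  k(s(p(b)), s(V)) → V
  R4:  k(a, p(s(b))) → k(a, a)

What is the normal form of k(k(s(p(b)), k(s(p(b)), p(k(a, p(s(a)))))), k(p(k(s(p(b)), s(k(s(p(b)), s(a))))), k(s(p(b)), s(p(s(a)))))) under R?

1. k(k(s(p(b)), k(s(p(b)), p(k(a, p(s(a)))))), k(p(k(s(p(b)), s(k(s(p(b)), s(a))))), k(s(p(b)), s(p(s(a))))))  →  k(k(s(p(b)), k(s(p(b)), p(s(a)))), k(p(k(s(p(b)), s(k(s(p(b)), s(a))))), k(s(p(b)), s(p(s(a))))))   [R2 at 1.2.2.1]
2. k(k(s(p(b)), k(s(p(b)), p(s(a)))), k(p(k(s(p(b)), s(k(s(p(b)), s(a))))), k(s(p(b)), s(p(s(a))))))  →  k(k(s(p(b)), s(s(p(b)))), k(p(k(s(p(b)), s(k(s(p(b)), s(a))))), k(s(p(b)), s(p(s(a))))))   [R2 at 1.2]
3. k(k(s(p(b)), s(s(p(b)))), k(p(k(s(p(b)), s(k(s(p(b)), s(a))))), k(s(p(b)), s(p(s(a))))))  →  k(s(p(b)), k(p(k(s(p(b)), s(k(s(p(b)), s(a))))), k(s(p(b)), s(p(s(a))))))   [R3 at 1]
4. k(s(p(b)), k(p(k(s(p(b)), s(k(s(p(b)), s(a))))), k(s(p(b)), s(p(s(a))))))  →  k(s(p(b)), k(p(k(s(p(b)), s(a))), k(s(p(b)), s(p(s(a))))))   [R3 at 2.1.1]
5. k(s(p(b)), k(p(k(s(p(b)), s(a))), k(s(p(b)), s(p(s(a))))))  →  k(s(p(b)), k(p(a), k(s(p(b)), s(p(s(a))))))   [R3 at 2.1.1]
6. k(s(p(b)), k(p(a), k(s(p(b)), s(p(s(a))))))  →  k(s(p(b)), k(p(a), p(s(a))))   [R3 at 2.2]
7. k(s(p(b)), k(p(a), p(s(a))))  →  k(s(p(b)), s(p(a)))   [R2 at 2]
8. k(s(p(b)), s(p(a)))  →  p(a)   [R3 at ε]

p(a)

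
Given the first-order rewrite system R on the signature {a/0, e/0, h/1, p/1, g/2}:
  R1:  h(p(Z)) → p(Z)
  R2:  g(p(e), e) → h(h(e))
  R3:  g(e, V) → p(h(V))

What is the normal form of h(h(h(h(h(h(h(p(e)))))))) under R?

p(e)

1. h(h(h(h(h(h(h(p(e))))))))  →  h(h(h(h(h(h(p(e)))))))   [R1 at 1.1.1.1.1.1]
2. h(h(h(h(h(h(p(e)))))))  →  h(h(h(h(h(p(e))))))   [R1 at 1.1.1.1.1]
3. h(h(h(h(h(p(e))))))  →  h(h(h(h(p(e)))))   [R1 at 1.1.1.1]
4. h(h(h(h(p(e)))))  →  h(h(h(p(e))))   [R1 at 1.1.1]
5. h(h(h(p(e))))  →  h(h(p(e)))   [R1 at 1.1]
6. h(h(p(e)))  →  h(p(e))   [R1 at 1]
7. h(p(e))  →  p(e)   [R1 at ε]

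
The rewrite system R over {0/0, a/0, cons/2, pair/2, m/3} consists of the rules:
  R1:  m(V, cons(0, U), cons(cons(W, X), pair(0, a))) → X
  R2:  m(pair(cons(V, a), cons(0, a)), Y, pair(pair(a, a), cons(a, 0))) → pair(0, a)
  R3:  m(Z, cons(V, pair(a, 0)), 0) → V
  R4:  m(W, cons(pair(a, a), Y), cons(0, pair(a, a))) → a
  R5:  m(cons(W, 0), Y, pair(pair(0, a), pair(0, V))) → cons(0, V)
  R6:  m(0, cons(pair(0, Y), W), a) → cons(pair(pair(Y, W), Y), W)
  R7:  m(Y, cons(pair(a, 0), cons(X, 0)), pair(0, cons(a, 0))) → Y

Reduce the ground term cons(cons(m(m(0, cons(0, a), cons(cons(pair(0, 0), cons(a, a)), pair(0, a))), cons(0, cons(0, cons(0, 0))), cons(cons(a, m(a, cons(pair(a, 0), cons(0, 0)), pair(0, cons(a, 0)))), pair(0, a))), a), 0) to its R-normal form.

1. cons(cons(m(m(0, cons(0, a), cons(cons(pair(0, 0), cons(a, a)), pair(0, a))), cons(0, cons(0, cons(0, 0))), cons(cons(a, m(a, cons(pair(a, 0), cons(0, 0)), pair(0, cons(a, 0)))), pair(0, a))), a), 0)  →  cons(cons(m(a, cons(pair(a, 0), cons(0, 0)), pair(0, cons(a, 0))), a), 0)   [R1 at 1.1]
2. cons(cons(m(a, cons(pair(a, 0), cons(0, 0)), pair(0, cons(a, 0))), a), 0)  →  cons(cons(a, a), 0)   [R7 at 1.1]

cons(cons(a, a), 0)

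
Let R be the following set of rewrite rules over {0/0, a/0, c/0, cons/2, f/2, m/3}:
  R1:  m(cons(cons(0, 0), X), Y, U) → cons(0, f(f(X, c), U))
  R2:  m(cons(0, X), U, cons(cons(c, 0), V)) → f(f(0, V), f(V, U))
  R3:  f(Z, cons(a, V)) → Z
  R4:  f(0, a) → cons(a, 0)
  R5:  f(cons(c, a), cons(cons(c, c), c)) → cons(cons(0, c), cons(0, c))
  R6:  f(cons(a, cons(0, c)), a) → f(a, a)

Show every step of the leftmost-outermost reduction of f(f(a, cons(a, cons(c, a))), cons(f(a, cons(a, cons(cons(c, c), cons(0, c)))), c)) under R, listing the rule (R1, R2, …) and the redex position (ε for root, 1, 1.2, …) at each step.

a

1. f(f(a, cons(a, cons(c, a))), cons(f(a, cons(a, cons(cons(c, c), cons(0, c)))), c))  →  f(a, cons(f(a, cons(a, cons(cons(c, c), cons(0, c)))), c))   [R3 at 1]
2. f(a, cons(f(a, cons(a, cons(cons(c, c), cons(0, c)))), c))  →  f(a, cons(a, c))   [R3 at 2.1]
3. f(a, cons(a, c))  →  a   [R3 at ε]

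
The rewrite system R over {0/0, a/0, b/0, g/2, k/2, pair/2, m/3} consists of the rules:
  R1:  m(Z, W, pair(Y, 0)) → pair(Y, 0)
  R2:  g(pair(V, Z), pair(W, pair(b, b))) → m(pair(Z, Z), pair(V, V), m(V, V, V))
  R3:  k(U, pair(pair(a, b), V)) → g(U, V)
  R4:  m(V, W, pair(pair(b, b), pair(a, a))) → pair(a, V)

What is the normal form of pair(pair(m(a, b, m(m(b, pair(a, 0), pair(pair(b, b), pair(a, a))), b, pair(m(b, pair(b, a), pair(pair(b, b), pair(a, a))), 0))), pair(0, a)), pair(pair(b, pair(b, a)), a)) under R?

1. pair(pair(m(a, b, m(m(b, pair(a, 0), pair(pair(b, b), pair(a, a))), b, pair(m(b, pair(b, a), pair(pair(b, b), pair(a, a))), 0))), pair(0, a)), pair(pair(b, pair(b, a)), a))  →  pair(pair(m(a, b, pair(m(b, pair(b, a), pair(pair(b, b), pair(a, a))), 0)), pair(0, a)), pair(pair(b, pair(b, a)), a))   [R1 at 1.1.3]
2. pair(pair(m(a, b, pair(m(b, pair(b, a), pair(pair(b, b), pair(a, a))), 0)), pair(0, a)), pair(pair(b, pair(b, a)), a))  →  pair(pair(pair(m(b, pair(b, a), pair(pair(b, b), pair(a, a))), 0), pair(0, a)), pair(pair(b, pair(b, a)), a))   [R1 at 1.1]
3. pair(pair(pair(m(b, pair(b, a), pair(pair(b, b), pair(a, a))), 0), pair(0, a)), pair(pair(b, pair(b, a)), a))  →  pair(pair(pair(pair(a, b), 0), pair(0, a)), pair(pair(b, pair(b, a)), a))   [R4 at 1.1.1]

pair(pair(pair(pair(a, b), 0), pair(0, a)), pair(pair(b, pair(b, a)), a))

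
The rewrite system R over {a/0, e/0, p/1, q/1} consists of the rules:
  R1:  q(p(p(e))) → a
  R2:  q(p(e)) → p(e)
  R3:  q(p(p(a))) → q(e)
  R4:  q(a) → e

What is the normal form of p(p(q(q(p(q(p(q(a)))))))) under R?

p(p(e))

1. p(p(q(q(p(q(p(q(a))))))))  →  p(p(q(q(p(q(p(e)))))))   [R4 at 1.1.1.1.1.1.1]
2. p(p(q(q(p(q(p(e)))))))  →  p(p(q(q(p(p(e))))))   [R2 at 1.1.1.1.1]
3. p(p(q(q(p(p(e))))))  →  p(p(q(a)))   [R1 at 1.1.1]
4. p(p(q(a)))  →  p(p(e))   [R4 at 1.1]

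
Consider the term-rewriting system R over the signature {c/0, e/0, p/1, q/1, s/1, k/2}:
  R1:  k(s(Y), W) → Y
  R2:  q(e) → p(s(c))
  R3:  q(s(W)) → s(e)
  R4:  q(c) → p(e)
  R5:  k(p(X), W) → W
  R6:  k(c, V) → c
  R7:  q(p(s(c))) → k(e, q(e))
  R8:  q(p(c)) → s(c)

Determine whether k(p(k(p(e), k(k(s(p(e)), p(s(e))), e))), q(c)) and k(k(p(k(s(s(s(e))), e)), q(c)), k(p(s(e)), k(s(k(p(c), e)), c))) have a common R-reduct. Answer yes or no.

Reduce t₁ = k(p(k(p(e), k(k(s(p(e)), p(s(e))), e))), q(c)):
1. k(p(k(p(e), k(k(s(p(e)), p(s(e))), e))), q(c))  →  q(c)   [R5 at ε]
2. q(c)  →  p(e)   [R4 at ε]

Reduce t₂ = k(k(p(k(s(s(s(e))), e)), q(c)), k(p(s(e)), k(s(k(p(c), e)), c))):
1. k(k(p(k(s(s(s(e))), e)), q(c)), k(p(s(e)), k(s(k(p(c), e)), c)))  →  k(q(c), k(p(s(e)), k(s(k(p(c), e)), c)))   [R5 at 1]
2. k(q(c), k(p(s(e)), k(s(k(p(c), e)), c)))  →  k(p(e), k(p(s(e)), k(s(k(p(c), e)), c)))   [R4 at 1]
3. k(p(e), k(p(s(e)), k(s(k(p(c), e)), c)))  →  k(p(s(e)), k(s(k(p(c), e)), c))   [R5 at ε]
4. k(p(s(e)), k(s(k(p(c), e)), c))  →  k(s(k(p(c), e)), c)   [R5 at ε]
5. k(s(k(p(c), e)), c)  →  k(p(c), e)   [R1 at ε]
6. k(p(c), e)  →  e   [R5 at ε]

no — NF(t₁) = p(e), NF(t₂) = e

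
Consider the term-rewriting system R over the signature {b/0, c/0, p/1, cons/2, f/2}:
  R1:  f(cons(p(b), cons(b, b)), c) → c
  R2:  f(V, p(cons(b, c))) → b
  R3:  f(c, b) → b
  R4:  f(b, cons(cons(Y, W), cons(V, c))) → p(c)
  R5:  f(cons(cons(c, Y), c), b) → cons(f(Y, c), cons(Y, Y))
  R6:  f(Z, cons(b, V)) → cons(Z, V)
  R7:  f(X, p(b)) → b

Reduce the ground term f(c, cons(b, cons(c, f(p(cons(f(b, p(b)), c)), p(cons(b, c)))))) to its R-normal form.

1. f(c, cons(b, cons(c, f(p(cons(f(b, p(b)), c)), p(cons(b, c))))))  →  cons(c, cons(c, f(p(cons(f(b, p(b)), c)), p(cons(b, c)))))   [R6 at ε]
2. cons(c, cons(c, f(p(cons(f(b, p(b)), c)), p(cons(b, c)))))  →  cons(c, cons(c, b))   [R2 at 2.2]

cons(c, cons(c, b))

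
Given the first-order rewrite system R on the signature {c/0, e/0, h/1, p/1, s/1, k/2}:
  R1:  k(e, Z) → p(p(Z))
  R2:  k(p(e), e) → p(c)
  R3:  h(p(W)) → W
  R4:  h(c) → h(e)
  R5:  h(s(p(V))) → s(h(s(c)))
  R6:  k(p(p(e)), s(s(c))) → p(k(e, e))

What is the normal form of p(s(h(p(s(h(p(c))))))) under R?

1. p(s(h(p(s(h(p(c)))))))  →  p(s(s(h(p(c)))))   [R3 at 1.1]
2. p(s(s(h(p(c)))))  →  p(s(s(c)))   [R3 at 1.1.1]

p(s(s(c)))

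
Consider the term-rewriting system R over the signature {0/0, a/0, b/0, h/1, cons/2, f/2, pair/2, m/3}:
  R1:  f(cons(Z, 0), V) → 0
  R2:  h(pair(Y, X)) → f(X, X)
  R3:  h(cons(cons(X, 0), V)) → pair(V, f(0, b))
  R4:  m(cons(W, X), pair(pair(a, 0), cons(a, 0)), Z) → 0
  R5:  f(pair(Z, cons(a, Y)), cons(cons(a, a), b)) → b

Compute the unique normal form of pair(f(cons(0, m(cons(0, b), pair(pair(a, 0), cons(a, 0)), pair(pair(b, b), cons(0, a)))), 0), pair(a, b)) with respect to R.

pair(0, pair(a, b))

1. pair(f(cons(0, m(cons(0, b), pair(pair(a, 0), cons(a, 0)), pair(pair(b, b), cons(0, a)))), 0), pair(a, b))  →  pair(f(cons(0, 0), 0), pair(a, b))   [R4 at 1.1.2]
2. pair(f(cons(0, 0), 0), pair(a, b))  →  pair(0, pair(a, b))   [R1 at 1]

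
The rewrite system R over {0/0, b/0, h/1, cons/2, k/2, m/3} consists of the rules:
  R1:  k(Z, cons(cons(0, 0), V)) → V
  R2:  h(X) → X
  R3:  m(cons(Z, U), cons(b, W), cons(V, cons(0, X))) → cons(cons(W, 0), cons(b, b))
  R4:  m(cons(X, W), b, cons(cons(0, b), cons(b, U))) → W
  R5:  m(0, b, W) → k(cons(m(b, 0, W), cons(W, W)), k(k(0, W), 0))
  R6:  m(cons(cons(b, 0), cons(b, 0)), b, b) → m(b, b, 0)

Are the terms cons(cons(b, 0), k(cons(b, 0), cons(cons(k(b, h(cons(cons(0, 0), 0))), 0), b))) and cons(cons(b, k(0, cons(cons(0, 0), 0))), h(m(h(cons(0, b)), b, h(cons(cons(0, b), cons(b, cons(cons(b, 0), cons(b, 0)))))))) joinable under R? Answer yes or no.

Reduce t₁ = cons(cons(b, 0), k(cons(b, 0), cons(cons(k(b, h(cons(cons(0, 0), 0))), 0), b))):
1. cons(cons(b, 0), k(cons(b, 0), cons(cons(k(b, h(cons(cons(0, 0), 0))), 0), b)))  →  cons(cons(b, 0), k(cons(b, 0), cons(cons(k(b, cons(cons(0, 0), 0)), 0), b)))   [R2 at 2.2.1.1.2]
2. cons(cons(b, 0), k(cons(b, 0), cons(cons(k(b, cons(cons(0, 0), 0)), 0), b)))  →  cons(cons(b, 0), k(cons(b, 0), cons(cons(0, 0), b)))   [R1 at 2.2.1.1]
3. cons(cons(b, 0), k(cons(b, 0), cons(cons(0, 0), b)))  →  cons(cons(b, 0), b)   [R1 at 2]

Reduce t₂ = cons(cons(b, k(0, cons(cons(0, 0), 0))), h(m(h(cons(0, b)), b, h(cons(cons(0, b), cons(b, cons(cons(b, 0), cons(b, 0)))))))):
1. cons(cons(b, k(0, cons(cons(0, 0), 0))), h(m(h(cons(0, b)), b, h(cons(cons(0, b), cons(b, cons(cons(b, 0), cons(b, 0))))))))  →  cons(cons(b, 0), h(m(h(cons(0, b)), b, h(cons(cons(0, b), cons(b, cons(cons(b, 0), cons(b, 0))))))))   [R1 at 1.2]
2. cons(cons(b, 0), h(m(h(cons(0, b)), b, h(cons(cons(0, b), cons(b, cons(cons(b, 0), cons(b, 0))))))))  →  cons(cons(b, 0), m(h(cons(0, b)), b, h(cons(cons(0, b), cons(b, cons(cons(b, 0), cons(b, 0)))))))   [R2 at 2]
3. cons(cons(b, 0), m(h(cons(0, b)), b, h(cons(cons(0, b), cons(b, cons(cons(b, 0), cons(b, 0)))))))  →  cons(cons(b, 0), m(cons(0, b), b, h(cons(cons(0, b), cons(b, cons(cons(b, 0), cons(b, 0)))))))   [R2 at 2.1]
4. cons(cons(b, 0), m(cons(0, b), b, h(cons(cons(0, b), cons(b, cons(cons(b, 0), cons(b, 0)))))))  →  cons(cons(b, 0), m(cons(0, b), b, cons(cons(0, b), cons(b, cons(cons(b, 0), cons(b, 0))))))   [R2 at 2.3]
5. cons(cons(b, 0), m(cons(0, b), b, cons(cons(0, b), cons(b, cons(cons(b, 0), cons(b, 0))))))  →  cons(cons(b, 0), b)   [R4 at 2]

yes — NF(t₁) = cons(cons(b, 0), b), NF(t₂) = cons(cons(b, 0), b)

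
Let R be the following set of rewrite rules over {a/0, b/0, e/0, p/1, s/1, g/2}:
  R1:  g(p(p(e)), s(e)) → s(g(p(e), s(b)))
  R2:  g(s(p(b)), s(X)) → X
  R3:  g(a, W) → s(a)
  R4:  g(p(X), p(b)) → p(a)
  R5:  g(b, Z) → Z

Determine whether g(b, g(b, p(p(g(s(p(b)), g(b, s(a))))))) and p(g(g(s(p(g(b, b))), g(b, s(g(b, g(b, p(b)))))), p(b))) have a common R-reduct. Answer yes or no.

Reduce t₁ = g(b, g(b, p(p(g(s(p(b)), g(b, s(a))))))):
1. g(b, g(b, p(p(g(s(p(b)), g(b, s(a)))))))  →  g(b, p(p(g(s(p(b)), g(b, s(a))))))   [R5 at ε]
2. g(b, p(p(g(s(p(b)), g(b, s(a))))))  →  p(p(g(s(p(b)), g(b, s(a)))))   [R5 at ε]
3. p(p(g(s(p(b)), g(b, s(a)))))  →  p(p(g(s(p(b)), s(a))))   [R5 at 1.1.2]
4. p(p(g(s(p(b)), s(a))))  →  p(p(a))   [R2 at 1.1]

Reduce t₂ = p(g(g(s(p(g(b, b))), g(b, s(g(b, g(b, p(b)))))), p(b))):
1. p(g(g(s(p(g(b, b))), g(b, s(g(b, g(b, p(b)))))), p(b)))  →  p(g(g(s(p(b)), g(b, s(g(b, g(b, p(b)))))), p(b)))   [R5 at 1.1.1.1.1]
2. p(g(g(s(p(b)), g(b, s(g(b, g(b, p(b)))))), p(b)))  →  p(g(g(s(p(b)), s(g(b, g(b, p(b))))), p(b)))   [R5 at 1.1.2]
3. p(g(g(s(p(b)), s(g(b, g(b, p(b))))), p(b)))  →  p(g(g(b, g(b, p(b))), p(b)))   [R2 at 1.1]
4. p(g(g(b, g(b, p(b))), p(b)))  →  p(g(g(b, p(b)), p(b)))   [R5 at 1.1]
5. p(g(g(b, p(b)), p(b)))  →  p(g(p(b), p(b)))   [R5 at 1.1]
6. p(g(p(b), p(b)))  →  p(p(a))   [R4 at 1]

yes — NF(t₁) = p(p(a)), NF(t₂) = p(p(a))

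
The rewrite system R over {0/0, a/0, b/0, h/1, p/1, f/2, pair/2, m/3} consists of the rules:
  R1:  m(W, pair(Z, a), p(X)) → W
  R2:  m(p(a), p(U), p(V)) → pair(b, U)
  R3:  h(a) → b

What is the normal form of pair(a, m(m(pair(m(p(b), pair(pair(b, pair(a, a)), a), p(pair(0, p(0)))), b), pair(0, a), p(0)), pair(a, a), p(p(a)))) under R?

1. pair(a, m(m(pair(m(p(b), pair(pair(b, pair(a, a)), a), p(pair(0, p(0)))), b), pair(0, a), p(0)), pair(a, a), p(p(a))))  →  pair(a, m(pair(m(p(b), pair(pair(b, pair(a, a)), a), p(pair(0, p(0)))), b), pair(0, a), p(0)))   [R1 at 2]
2. pair(a, m(pair(m(p(b), pair(pair(b, pair(a, a)), a), p(pair(0, p(0)))), b), pair(0, a), p(0)))  →  pair(a, pair(m(p(b), pair(pair(b, pair(a, a)), a), p(pair(0, p(0)))), b))   [R1 at 2]
3. pair(a, pair(m(p(b), pair(pair(b, pair(a, a)), a), p(pair(0, p(0)))), b))  →  pair(a, pair(p(b), b))   [R1 at 2.1]

pair(a, pair(p(b), b))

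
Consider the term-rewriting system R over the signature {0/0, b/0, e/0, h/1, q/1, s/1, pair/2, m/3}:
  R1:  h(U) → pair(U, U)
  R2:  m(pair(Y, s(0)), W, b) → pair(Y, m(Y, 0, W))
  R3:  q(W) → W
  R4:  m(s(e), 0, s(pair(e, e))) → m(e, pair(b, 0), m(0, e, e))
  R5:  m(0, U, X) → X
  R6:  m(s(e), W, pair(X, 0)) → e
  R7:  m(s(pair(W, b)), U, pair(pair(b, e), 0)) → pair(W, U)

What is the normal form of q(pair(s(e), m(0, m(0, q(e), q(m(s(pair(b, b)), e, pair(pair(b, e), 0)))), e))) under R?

pair(s(e), e)

1. q(pair(s(e), m(0, m(0, q(e), q(m(s(pair(b, b)), e, pair(pair(b, e), 0)))), e)))  →  pair(s(e), m(0, m(0, q(e), q(m(s(pair(b, b)), e, pair(pair(b, e), 0)))), e))   [R3 at ε]
2. pair(s(e), m(0, m(0, q(e), q(m(s(pair(b, b)), e, pair(pair(b, e), 0)))), e))  →  pair(s(e), e)   [R5 at 2]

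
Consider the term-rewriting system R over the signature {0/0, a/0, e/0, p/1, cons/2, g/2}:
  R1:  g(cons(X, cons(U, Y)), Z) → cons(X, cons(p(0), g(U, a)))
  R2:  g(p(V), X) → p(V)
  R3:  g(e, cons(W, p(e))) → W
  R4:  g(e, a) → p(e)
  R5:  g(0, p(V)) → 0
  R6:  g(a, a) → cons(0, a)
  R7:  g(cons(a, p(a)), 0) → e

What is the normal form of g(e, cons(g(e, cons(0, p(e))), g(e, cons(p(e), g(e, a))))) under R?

1. g(e, cons(g(e, cons(0, p(e))), g(e, cons(p(e), g(e, a)))))  →  g(e, cons(0, g(e, cons(p(e), g(e, a)))))   [R3 at 2.1]
2. g(e, cons(0, g(e, cons(p(e), g(e, a)))))  →  g(e, cons(0, g(e, cons(p(e), p(e)))))   [R4 at 2.2.2.2]
3. g(e, cons(0, g(e, cons(p(e), p(e)))))  →  g(e, cons(0, p(e)))   [R3 at 2.2]
4. g(e, cons(0, p(e)))  →  0   [R3 at ε]

0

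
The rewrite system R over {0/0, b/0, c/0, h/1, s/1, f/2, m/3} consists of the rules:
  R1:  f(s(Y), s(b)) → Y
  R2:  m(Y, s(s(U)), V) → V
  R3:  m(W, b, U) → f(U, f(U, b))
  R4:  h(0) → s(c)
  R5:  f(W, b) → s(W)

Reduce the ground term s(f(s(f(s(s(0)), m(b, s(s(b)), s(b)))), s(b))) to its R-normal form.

1. s(f(s(f(s(s(0)), m(b, s(s(b)), s(b)))), s(b)))  →  s(f(s(s(0)), m(b, s(s(b)), s(b))))   [R1 at 1]
2. s(f(s(s(0)), m(b, s(s(b)), s(b))))  →  s(f(s(s(0)), s(b)))   [R2 at 1.2]
3. s(f(s(s(0)), s(b)))  →  s(s(0))   [R1 at 1]

s(s(0))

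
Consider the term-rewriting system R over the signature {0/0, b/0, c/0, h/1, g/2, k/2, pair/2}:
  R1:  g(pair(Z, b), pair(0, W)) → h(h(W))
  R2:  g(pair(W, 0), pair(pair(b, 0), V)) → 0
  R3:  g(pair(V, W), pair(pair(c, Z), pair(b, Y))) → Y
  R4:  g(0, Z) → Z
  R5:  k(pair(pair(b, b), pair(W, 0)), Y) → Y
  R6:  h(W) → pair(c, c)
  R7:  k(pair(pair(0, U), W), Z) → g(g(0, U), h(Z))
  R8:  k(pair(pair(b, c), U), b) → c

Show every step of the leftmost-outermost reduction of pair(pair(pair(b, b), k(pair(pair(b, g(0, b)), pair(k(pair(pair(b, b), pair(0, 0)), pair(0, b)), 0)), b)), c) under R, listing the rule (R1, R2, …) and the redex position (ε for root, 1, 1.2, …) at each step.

1. pair(pair(pair(b, b), k(pair(pair(b, g(0, b)), pair(k(pair(pair(b, b), pair(0, 0)), pair(0, b)), 0)), b)), c)  →  pair(pair(pair(b, b), k(pair(pair(b, b), pair(k(pair(pair(b, b), pair(0, 0)), pair(0, b)), 0)), b)), c)   [R4 at 1.2.1.1.2]
2. pair(pair(pair(b, b), k(pair(pair(b, b), pair(k(pair(pair(b, b), pair(0, 0)), pair(0, b)), 0)), b)), c)  →  pair(pair(pair(b, b), b), c)   [R5 at 1.2]

pair(pair(pair(b, b), b), c)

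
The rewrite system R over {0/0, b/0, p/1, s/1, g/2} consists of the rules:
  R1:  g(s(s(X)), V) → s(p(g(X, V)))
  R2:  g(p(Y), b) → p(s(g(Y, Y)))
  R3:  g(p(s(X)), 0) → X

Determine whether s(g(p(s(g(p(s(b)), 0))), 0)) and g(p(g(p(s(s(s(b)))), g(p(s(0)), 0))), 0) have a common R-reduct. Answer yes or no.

Reduce t₁ = s(g(p(s(g(p(s(b)), 0))), 0)):
1. s(g(p(s(g(p(s(b)), 0))), 0))  →  s(g(p(s(b)), 0))   [R3 at 1]
2. s(g(p(s(b)), 0))  →  s(b)   [R3 at 1]

Reduce t₂ = g(p(g(p(s(s(s(b)))), g(p(s(0)), 0))), 0):
1. g(p(g(p(s(s(s(b)))), g(p(s(0)), 0))), 0)  →  g(p(g(p(s(s(s(b)))), 0)), 0)   [R3 at 1.1.2]
2. g(p(g(p(s(s(s(b)))), 0)), 0)  →  g(p(s(s(b))), 0)   [R3 at 1.1]
3. g(p(s(s(b))), 0)  →  s(b)   [R3 at ε]

yes — NF(t₁) = s(b), NF(t₂) = s(b)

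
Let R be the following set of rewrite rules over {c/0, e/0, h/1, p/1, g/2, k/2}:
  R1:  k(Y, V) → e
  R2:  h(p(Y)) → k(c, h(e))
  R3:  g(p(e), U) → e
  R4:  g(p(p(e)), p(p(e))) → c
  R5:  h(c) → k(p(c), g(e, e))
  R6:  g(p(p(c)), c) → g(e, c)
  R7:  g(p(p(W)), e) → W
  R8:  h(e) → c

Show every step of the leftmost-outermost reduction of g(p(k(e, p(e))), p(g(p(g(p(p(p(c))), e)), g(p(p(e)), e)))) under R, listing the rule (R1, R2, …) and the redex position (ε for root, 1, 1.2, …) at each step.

e

1. g(p(k(e, p(e))), p(g(p(g(p(p(p(c))), e)), g(p(p(e)), e))))  →  g(p(e), p(g(p(g(p(p(p(c))), e)), g(p(p(e)), e))))   [R1 at 1.1]
2. g(p(e), p(g(p(g(p(p(p(c))), e)), g(p(p(e)), e))))  →  e   [R3 at ε]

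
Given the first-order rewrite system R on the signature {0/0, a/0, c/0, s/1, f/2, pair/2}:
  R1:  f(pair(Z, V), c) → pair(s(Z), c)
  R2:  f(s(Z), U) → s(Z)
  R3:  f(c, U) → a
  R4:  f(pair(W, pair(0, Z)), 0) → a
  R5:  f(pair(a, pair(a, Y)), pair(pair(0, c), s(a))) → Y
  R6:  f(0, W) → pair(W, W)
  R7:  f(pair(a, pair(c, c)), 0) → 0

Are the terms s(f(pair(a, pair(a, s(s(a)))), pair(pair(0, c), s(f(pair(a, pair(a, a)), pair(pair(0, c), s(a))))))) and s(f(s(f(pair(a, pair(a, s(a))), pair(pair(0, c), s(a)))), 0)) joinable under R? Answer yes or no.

Reduce t₁ = s(f(pair(a, pair(a, s(s(a)))), pair(pair(0, c), s(f(pair(a, pair(a, a)), pair(pair(0, c), s(a))))))):
1. s(f(pair(a, pair(a, s(s(a)))), pair(pair(0, c), s(f(pair(a, pair(a, a)), pair(pair(0, c), s(a)))))))  →  s(f(pair(a, pair(a, s(s(a)))), pair(pair(0, c), s(a))))   [R5 at 1.2.2.1]
2. s(f(pair(a, pair(a, s(s(a)))), pair(pair(0, c), s(a))))  →  s(s(s(a)))   [R5 at 1]

Reduce t₂ = s(f(s(f(pair(a, pair(a, s(a))), pair(pair(0, c), s(a)))), 0)):
1. s(f(s(f(pair(a, pair(a, s(a))), pair(pair(0, c), s(a)))), 0))  →  s(s(f(pair(a, pair(a, s(a))), pair(pair(0, c), s(a)))))   [R2 at 1]
2. s(s(f(pair(a, pair(a, s(a))), pair(pair(0, c), s(a)))))  →  s(s(s(a)))   [R5 at 1.1]

yes — NF(t₁) = s(s(s(a))), NF(t₂) = s(s(s(a)))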